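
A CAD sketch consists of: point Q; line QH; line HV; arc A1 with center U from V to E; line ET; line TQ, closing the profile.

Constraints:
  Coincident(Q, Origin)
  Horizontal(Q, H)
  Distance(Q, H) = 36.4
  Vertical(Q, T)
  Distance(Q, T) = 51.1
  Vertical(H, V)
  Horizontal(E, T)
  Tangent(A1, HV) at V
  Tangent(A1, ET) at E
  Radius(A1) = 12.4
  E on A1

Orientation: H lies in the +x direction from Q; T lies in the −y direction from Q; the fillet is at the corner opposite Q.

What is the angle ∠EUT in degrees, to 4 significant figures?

62.68°

The virtual corner opposite Q is at (36.40, -51.10). The tangent condition forces UV to be normal to HV and the tangent condition forces UE to be normal to ET, with radius 12.4, so the center U sits 12.4 in from both sides at U = (24.00, -38.70). That places the tangent points at V = (36.40, -38.70) on HV and E = (24.00, -51.10) on ET. Then cos ∠EUT = UE·UT / (|UE||UT|), giving 62.68°.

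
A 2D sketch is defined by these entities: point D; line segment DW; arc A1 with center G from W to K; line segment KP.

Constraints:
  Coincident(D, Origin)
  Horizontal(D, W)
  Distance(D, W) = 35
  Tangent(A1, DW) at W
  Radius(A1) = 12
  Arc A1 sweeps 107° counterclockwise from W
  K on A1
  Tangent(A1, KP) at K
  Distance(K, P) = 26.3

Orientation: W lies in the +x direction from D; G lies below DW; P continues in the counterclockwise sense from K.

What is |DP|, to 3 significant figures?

51.3

On A1, W sits at bearing 90° from G; a 107° counterclockwise sweep puts K at bearing 197°, so K = G + 12.0·(cos 197°, sin 197°) = (23.5, -15.5). The tangent condition forces GK to be normal to KP, so KP runs along (−sin 197°, cos 197°); with |KP| = 26.3, P = (31.2, -40.7). Then |DP| = |P − D| = 51.3.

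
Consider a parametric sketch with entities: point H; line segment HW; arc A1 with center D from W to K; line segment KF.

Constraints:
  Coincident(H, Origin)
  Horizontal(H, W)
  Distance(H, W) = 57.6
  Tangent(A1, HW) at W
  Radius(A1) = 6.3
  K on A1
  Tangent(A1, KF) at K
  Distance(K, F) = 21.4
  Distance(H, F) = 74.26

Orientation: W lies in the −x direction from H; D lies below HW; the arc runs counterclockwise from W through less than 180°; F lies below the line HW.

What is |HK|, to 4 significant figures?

63.77

Checks: |DK| = 6.300 ✓; ∠(DK, KF) = 90.00° ✓; |KF| = 21.40 ✓; |HF| = 74.26 ✓.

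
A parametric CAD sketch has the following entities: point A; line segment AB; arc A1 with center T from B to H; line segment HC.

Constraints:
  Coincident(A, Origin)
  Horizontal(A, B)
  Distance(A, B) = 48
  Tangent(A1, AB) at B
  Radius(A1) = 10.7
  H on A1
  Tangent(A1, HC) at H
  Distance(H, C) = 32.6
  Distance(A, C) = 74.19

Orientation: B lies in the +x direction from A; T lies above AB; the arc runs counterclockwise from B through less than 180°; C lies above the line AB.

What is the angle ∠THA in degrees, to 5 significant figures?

13.380°

Checks: A = (0.00, 0.00) ✓; A.y = 0.00, B.y = 0.00 ✓; |TH| = 10.70 ✓; ∠(TH, HC) = 90.00° ✓; |HC| = 32.60 ✓; |AC| = 74.19 ✓.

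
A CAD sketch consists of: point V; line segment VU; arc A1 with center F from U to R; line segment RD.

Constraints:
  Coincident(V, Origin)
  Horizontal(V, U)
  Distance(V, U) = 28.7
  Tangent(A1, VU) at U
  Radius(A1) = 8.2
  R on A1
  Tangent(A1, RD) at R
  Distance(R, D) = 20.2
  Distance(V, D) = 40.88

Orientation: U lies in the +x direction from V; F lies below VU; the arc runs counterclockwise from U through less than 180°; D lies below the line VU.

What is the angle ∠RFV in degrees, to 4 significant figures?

35.65°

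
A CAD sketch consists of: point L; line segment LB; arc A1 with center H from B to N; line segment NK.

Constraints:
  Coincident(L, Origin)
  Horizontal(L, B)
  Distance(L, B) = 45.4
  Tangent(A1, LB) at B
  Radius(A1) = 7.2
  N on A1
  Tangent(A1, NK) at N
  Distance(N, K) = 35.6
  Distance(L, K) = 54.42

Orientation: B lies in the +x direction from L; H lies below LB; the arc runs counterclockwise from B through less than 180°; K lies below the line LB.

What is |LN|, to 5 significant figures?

38.782

Checks: |HN| = 7.200 ✓; ∠(HN, NK) = 90.00° ✓; |NK| = 35.60 ✓; |LK| = 54.42 ✓.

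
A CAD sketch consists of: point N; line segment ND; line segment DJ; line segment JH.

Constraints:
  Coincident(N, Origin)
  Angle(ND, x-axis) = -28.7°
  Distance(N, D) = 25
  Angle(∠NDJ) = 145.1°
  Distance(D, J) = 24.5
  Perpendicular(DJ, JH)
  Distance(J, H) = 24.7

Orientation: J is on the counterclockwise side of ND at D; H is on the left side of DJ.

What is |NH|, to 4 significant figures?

46.19

N is at the origin; ND runs at -28.7° with length 25.0, so D = 25.0·(cos -28.7°, sin -28.7°) = (21.93, -12.01). ∠NDJ = 145.1°, so DJ runs at -28.7° + (180° − 145.1°) = 6.200° from the x-axis; with |DJ| = 24.5, J = D + 24.5·(cos 6.200°, sin 6.200°) = (46.29, -9.360). DJ ⟂ JH; with |JH| = 24.7 on the left of DJ, H = J + 24.7·(-0.1080, 0.9942) = (43.62, 15.20). Then |NH| = |H − N| = 46.19.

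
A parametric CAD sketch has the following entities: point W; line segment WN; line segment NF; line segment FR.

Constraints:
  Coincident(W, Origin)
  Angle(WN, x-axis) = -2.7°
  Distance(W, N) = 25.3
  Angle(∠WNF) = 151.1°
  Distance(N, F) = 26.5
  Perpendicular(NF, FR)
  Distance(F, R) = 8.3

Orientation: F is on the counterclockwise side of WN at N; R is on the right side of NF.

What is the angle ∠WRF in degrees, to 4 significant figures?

67.12°

W is at the origin; WN runs at -2.7° with length 25.3, so N = 25.3·(cos -2.7°, sin -2.7°) = (25.27, -1.192). ∠WNF = 151.1°, so NF runs at -2.7° + (180° − 151.1°) = 26.20° from the x-axis; with |NF| = 26.5, F = N + 26.5·(cos 26.20°, sin 26.20°) = (49.05, 10.51). The perpendicularity gives FR at right angles to NF; with |FR| = 8.3 on the right of NF, R = F + 8.3·(0.4415, -0.8973) = (52.71, 3.061). Then cos ∠WRF = RW·RF / (|RW||RF|), giving 67.12°.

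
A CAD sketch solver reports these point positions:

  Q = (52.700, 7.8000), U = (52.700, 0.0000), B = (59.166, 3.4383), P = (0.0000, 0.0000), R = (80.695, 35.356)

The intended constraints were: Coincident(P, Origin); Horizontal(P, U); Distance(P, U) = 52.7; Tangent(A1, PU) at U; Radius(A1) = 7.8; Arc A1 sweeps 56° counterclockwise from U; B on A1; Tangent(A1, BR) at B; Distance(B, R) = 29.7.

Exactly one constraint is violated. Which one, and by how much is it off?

Distance(B, R) = 29.7 — off by 8.80.

P = (0.00, 0.00) ✓; P.y = 0.00, U.y = 0.00 ✓; |PU| = 52.70 ✓; ∠(QU, UP) = 90.00° ✓; |QU| = 7.800 ✓; bearing(Q→B) − bearing(Q→U) = 56.00° ✓; |QB| = 7.800 ✓; ∠(QB, BR) = 90.00° ✓; |BR| = 38.50 ✗.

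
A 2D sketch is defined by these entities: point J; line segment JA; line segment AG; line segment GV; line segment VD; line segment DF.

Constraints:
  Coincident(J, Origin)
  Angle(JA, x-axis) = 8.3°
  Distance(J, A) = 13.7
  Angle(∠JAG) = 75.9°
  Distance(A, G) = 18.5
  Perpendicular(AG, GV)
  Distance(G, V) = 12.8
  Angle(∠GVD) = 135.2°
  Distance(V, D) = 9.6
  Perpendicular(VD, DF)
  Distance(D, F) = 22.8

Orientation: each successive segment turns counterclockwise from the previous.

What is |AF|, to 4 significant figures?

5.684

J is at the origin; JA runs at 8.3° with length 13.7, so A = (13.56, 1.978). ∠JAG = 75.9° gives AG at 112.4° from the x-axis; with |AG| = 18.5, G = (6.507, 19.08). AG ⟂ GV, so GV runs at -157.6°; with |GV| = 12.8, V = (-5.327, 14.20). ∠GVD = 135.2° gives VD at -112.8° from the x-axis; with |VD| = 9.6, D = (-9.048, 5.354). VD ⟂ DF, so DF runs at -22.80°; with |DF| = 22.8, F = (11.97, -3.481). Then |AF| = |F − A| = 5.684.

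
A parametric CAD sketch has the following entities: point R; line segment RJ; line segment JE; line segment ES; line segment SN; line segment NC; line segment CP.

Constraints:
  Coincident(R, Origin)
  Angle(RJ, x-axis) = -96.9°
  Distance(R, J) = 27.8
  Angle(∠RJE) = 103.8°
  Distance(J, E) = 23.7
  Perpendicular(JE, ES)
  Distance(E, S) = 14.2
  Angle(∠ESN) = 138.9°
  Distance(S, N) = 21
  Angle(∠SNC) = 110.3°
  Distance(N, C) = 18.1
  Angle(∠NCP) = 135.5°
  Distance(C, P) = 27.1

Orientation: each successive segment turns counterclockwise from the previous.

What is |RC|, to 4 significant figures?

3.423

R is at the origin; RJ runs at -96.9° with length 27.8, so J = (-3.340, -27.60). ∠RJE = 103.8° gives JE at -20.70° from the x-axis; with |JE| = 23.7, E = (18.83, -35.98). JE ⟂ ES, so ES runs at 69.30°; with |ES| = 14.2, S = (23.85, -22.69). ∠ESN = 138.9° gives SN at 110.4° from the x-axis; with |SN| = 21.0, N = (16.53, -3.010). ∠SNC = 110.3° gives NC at -179.9° from the x-axis; with |NC| = 18.1, C = (-1.570, -3.041). Then |RC| = |C − R| = 3.423.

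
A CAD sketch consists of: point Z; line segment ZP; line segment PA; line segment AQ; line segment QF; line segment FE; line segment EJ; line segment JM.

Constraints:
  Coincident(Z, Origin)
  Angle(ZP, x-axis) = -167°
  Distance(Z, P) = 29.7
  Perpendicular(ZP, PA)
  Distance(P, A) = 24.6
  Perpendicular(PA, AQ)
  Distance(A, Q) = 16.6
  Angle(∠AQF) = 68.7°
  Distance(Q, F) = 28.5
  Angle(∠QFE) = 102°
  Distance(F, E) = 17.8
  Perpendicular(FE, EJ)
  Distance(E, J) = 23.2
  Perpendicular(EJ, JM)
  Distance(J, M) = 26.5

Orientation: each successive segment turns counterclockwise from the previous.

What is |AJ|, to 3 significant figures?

7.61

Z is at the origin; ZP runs at -167.0° with length 29.7, so P = (-28.9, -6.68). The perpendicularity gives PA at right angles to ZP, so PA runs at -77.0°; with |PA| = 24.6, A = (-23.4, -30.7). PA ⟂ AQ, so AQ runs at 13.0°; with |AQ| = 16.6, Q = (-7.23, -26.9). ∠AQF = 68.7° gives QF at 124° from the x-axis; with |QF| = 28.5, F = (-23.3, -3.37). ∠QFE = 102.0° gives FE at -158° from the x-axis; with |FE| = 17.8, E = (-39.8, -10.1). The perpendicularity gives EJ at right angles to FE, so EJ runs at -67.7°; with |EJ| = 23.2, J = (-31.0, -31.6). Then |AJ| = |J − A| = 7.61.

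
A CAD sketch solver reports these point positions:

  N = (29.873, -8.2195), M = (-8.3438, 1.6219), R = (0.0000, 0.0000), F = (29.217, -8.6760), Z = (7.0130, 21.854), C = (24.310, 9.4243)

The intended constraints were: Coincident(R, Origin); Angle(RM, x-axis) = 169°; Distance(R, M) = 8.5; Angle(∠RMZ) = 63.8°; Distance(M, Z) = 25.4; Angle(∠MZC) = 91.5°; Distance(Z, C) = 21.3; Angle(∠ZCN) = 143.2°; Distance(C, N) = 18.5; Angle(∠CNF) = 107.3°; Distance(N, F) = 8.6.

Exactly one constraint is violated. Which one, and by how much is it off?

Distance(N, F) = 8.6 — off by 7.80.

R = (0.00, 0.00) ✓; RM at 169.0° ✓; |RM| = 8.500 ✓; ∠RMZ = 63.80° ✓; |MZ| = 25.40 ✓; ∠MZC = 91.50° ✓; |ZC| = 21.30 ✓; ∠ZCN = 143.2° ✓; |CN| = 18.50 ✓; ∠CNF = 107.3° ✓; |NF| = 0.7992 ✗.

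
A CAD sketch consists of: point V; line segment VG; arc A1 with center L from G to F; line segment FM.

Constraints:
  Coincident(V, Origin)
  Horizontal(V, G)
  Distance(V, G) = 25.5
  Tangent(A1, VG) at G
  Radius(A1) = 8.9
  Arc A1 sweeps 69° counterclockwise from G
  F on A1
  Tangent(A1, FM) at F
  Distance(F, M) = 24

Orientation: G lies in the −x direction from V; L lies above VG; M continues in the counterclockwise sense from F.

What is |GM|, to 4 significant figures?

32.81

V is at the origin; V and G share the same y with |VG| = 25.5 and G on the −x side, so G = (-25.50, 0.000). Tangency of A1 to VG means the radius LG is perpendicular to VG, so L = G + (0, 8.9) = (-25.50, 8.900). On A1, G sits at bearing -90° from L; a 69° counterclockwise sweep puts F at bearing -21°, so F = L + 8.9·(cos -21°, sin -21°) = (-17.19, 5.711). Since A1 is tangent to FM there, LF ⟂ FM, so FM runs along (−sin -21°, cos -21°); with |FM| = 24.0, M = (-8.590, 28.12). Then |GM| = |M − G| = 32.81.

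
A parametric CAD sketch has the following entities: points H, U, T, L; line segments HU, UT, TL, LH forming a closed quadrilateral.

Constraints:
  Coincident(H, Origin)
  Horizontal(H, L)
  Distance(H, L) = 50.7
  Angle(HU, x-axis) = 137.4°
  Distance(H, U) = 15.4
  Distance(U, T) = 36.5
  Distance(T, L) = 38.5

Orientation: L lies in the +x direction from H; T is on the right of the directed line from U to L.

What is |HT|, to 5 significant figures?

21.104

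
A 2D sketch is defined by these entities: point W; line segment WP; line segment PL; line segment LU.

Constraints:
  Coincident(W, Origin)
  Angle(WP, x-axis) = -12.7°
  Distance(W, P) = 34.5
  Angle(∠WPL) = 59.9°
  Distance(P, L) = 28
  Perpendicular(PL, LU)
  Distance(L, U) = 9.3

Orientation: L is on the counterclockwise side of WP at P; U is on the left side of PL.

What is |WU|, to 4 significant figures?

23.17

∠WPL = 59.9°, so PL runs at -12.7° + (180° − 59.9°) = 107.4° from the x-axis; with |PL| = 28.0, L = P + 28.0·(cos 107.4°, sin 107.4°) = (25.28, 19.13). PL is perpendicular to LU; with |LU| = 9.3 on the left of PL, U = L + 9.3·(-0.9542, -0.2990) = (16.41, 16.35). Then |WU| = |U − W| = 23.17.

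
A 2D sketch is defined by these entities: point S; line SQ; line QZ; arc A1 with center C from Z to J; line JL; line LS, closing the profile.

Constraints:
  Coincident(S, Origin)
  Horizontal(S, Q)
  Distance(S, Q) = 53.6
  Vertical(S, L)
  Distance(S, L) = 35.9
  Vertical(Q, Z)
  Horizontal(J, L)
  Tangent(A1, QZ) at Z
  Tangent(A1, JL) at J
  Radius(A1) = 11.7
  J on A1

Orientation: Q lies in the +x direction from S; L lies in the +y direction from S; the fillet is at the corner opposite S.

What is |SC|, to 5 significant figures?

48.386

S and L share the same x with |SL| = 35.9 and L on the +y side, so L = (0.0000, 35.900). The virtual corner opposite S is at (53.600, 35.900). Tangency of A1 to QZ means the radius CZ is perpendicular to QZ and since A1 is tangent to JL there, CJ ⟂ JL, with radius 11.7, so the center C sits 11.7 in from both sides at C = (41.900, 24.200). Then |SC| = |C − S| = 48.386.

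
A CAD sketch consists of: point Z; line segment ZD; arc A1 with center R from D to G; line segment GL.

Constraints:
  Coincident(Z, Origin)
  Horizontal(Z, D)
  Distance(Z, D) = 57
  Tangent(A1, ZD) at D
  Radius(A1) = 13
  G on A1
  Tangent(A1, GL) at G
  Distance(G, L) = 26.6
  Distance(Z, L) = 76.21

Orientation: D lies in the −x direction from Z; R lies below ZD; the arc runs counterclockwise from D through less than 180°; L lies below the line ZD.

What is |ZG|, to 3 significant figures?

71.5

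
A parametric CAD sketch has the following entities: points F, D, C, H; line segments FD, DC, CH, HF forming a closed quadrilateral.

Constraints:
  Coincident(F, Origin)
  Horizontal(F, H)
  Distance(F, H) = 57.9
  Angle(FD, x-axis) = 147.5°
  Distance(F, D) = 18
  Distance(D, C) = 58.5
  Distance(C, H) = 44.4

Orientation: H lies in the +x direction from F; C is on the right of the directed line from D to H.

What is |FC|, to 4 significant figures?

41.07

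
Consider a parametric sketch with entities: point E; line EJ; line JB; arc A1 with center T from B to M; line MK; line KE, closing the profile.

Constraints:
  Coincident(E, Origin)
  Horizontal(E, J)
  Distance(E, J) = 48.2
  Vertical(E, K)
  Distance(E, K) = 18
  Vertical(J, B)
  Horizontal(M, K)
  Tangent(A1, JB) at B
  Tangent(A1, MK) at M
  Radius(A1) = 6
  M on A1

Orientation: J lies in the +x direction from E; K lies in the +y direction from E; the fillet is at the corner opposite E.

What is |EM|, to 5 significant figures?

45.879

The virtual corner opposite E is at (48.200, 18.000). The tangent condition forces TB to be normal to JB and A1 meets MK tangentially, so TM is at right angles to MK, with radius 6.0, so the center T sits 6.0 in from both sides at T = (42.200, 12.000). That places the tangent points at B = (48.200, 12.000) on JB and M = (42.200, 18.000) on MK. Then |EM| = |M − E| = 45.879.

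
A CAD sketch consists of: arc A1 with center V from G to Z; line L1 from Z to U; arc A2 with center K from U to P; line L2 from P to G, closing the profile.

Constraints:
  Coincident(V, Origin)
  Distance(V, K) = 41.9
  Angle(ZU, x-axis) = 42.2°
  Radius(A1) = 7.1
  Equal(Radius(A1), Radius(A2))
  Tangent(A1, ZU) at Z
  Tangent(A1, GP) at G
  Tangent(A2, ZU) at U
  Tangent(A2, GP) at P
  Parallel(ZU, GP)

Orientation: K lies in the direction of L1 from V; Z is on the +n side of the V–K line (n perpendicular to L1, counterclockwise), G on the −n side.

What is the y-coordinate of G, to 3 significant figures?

-5.26

V is at the origin and K lies 41.9 along u from V, so K = 41.9·u = (31.0, 28.1). Tangency of A1 to both parallel lines with radius 7.1 puts Z and G at V ± 7.1·n: Z = (-4.77, 5.26), G = (4.77, -5.26). So G.y = -5.26.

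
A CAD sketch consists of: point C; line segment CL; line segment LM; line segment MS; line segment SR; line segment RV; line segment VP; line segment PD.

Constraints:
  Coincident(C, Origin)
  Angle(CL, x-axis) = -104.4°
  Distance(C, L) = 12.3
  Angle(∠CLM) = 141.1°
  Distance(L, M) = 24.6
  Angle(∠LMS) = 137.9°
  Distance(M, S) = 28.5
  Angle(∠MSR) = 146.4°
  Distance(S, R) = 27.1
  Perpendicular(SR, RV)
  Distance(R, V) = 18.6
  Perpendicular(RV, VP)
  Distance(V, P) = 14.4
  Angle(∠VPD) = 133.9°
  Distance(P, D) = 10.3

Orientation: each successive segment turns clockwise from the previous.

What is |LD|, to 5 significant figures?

45.382

C is at the origin; CL runs at -104.4° with length 12.3, so L = (-3.0589, -11.914). ∠CLM = 141.1° gives LM at -143.30° from the x-axis; with |LM| = 24.6, M = (-22.783, -26.615). ∠LMS = 137.9° gives MS at 174.60° from the x-axis; with |MS| = 28.5, S = (-51.156, -23.933). ∠MSR = 146.4° gives SR at 141.00° from the x-axis; with |SR| = 27.1, R = (-72.217, -6.8785). The perpendicularity gives RV at right angles to SR, so RV runs at 51.000°; with |RV| = 18.6, V = (-60.511, 7.5764). RV ⟂ VP, so VP runs at -39.000°; with |VP| = 14.4, P = (-49.320, -1.4858). ∠VPD = 133.9° gives PD at -85.100° from the x-axis; with |PD| = 10.3, D = (-48.441, -11.748). Then |LD| = |D − L| = 45.382.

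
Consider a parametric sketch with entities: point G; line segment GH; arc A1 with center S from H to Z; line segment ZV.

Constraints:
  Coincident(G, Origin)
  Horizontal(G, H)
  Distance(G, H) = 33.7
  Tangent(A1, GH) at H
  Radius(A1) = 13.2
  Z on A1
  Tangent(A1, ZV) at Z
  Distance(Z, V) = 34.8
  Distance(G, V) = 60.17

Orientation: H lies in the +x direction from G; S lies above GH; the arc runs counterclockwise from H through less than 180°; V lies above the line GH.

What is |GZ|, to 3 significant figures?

49.4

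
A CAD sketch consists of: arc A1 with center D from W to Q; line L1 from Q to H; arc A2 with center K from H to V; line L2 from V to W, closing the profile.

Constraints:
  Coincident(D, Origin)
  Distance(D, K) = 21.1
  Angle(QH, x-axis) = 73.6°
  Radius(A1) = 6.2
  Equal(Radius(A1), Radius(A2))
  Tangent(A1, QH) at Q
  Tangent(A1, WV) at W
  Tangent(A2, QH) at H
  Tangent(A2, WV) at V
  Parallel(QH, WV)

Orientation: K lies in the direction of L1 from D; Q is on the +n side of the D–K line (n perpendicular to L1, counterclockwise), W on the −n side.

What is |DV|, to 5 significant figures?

21.992

The slot axis is L1's direction at 73.6°, so u = (cos 73.6°, sin 73.6°) = (0.28234, 0.95931) and n = (−sin 73.6°, cos 73.6°) = (-0.95931, 0.28234). D is at the origin and K lies 21.1 along u from D, so K = 21.1·u = (5.9574, 20.242). Tangency of A1 to both parallel lines with radius 6.2 puts Q and W at D ± 6.2·n: Q = (-5.9477, 1.7505), W = (5.9477, -1.7505). Equal radii place H and V the same way about K: H = K + 6.2·n = (0.0096581, 21.992), V = K − 6.2·n = (11.905, 18.491). Then |DV| = |V − D| = 21.992.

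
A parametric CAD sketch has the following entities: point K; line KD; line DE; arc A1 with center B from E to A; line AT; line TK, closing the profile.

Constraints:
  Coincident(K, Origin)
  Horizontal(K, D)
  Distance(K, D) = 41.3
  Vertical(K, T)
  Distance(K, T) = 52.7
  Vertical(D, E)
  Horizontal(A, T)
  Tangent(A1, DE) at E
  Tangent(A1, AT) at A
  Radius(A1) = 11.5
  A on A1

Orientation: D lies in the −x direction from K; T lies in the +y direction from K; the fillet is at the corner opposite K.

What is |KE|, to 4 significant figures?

58.34

The virtual corner opposite K is at (-41.30, 52.70). A1 meets DE tangentially, so BE is at right angles to DE and tangency of A1 to AT means the radius BA is perpendicular to AT, with radius 11.5, so the center B sits 11.5 in from both sides at B = (-29.80, 41.20). That places the tangent points at E = (-41.30, 41.20) on DE and A = (-29.80, 52.70) on AT. Then |KE| = |E − K| = 58.34.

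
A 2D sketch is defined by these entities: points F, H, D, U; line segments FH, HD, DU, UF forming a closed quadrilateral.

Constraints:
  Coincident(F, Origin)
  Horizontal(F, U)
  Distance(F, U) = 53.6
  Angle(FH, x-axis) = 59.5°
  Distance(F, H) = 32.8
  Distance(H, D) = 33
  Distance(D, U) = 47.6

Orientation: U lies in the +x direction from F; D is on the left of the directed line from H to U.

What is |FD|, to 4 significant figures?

64.16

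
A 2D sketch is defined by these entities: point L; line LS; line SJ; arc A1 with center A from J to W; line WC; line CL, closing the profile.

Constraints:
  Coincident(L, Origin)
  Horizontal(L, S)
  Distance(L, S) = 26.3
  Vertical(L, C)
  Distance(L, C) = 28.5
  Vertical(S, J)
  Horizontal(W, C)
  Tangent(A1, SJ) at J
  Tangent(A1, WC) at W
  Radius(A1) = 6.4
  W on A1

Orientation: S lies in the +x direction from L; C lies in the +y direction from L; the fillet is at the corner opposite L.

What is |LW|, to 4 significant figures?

34.76

L is at the origin; LS is horizontal with |LS| = 26.3 and S on the +x side, so S = (26.30, 0.000). L and C share the same x with |LC| = 28.5 and C on the +y side, so C = (0.000, 28.50). The virtual corner opposite L is at (26.30, 28.50). Since A1 is tangent to SJ there, AJ ⟂ SJ and since A1 is tangent to WC there, AW ⟂ WC, with radius 6.4, so the center A sits 6.4 in from both sides at A = (19.90, 22.10). That places the tangent points at J = (26.30, 22.10) on SJ and W = (19.90, 28.50) on WC. Then |LW| = |W − L| = 34.76.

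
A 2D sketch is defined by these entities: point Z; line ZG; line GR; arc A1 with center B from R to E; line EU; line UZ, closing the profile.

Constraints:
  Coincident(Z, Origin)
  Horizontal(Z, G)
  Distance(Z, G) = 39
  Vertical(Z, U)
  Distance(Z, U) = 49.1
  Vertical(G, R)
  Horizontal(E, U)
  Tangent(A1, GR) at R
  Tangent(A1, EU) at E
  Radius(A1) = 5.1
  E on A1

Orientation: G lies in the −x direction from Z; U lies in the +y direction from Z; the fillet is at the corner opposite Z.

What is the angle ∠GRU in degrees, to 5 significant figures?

97.450°

Z is at the origin; Z and G share the same y with |ZG| = 39.0 and G on the −x side, so G = (-39.000, 0.0000). Z and U share the same x with |ZU| = 49.1 and U on the +y side, so U = (0.0000, 49.100). The virtual corner opposite Z is at (-39.000, 49.100). Since A1 is tangent to GR there, BR ⟂ GR and A1 meets EU tangentially, so BE is at right angles to EU, with radius 5.1, so the center B sits 5.1 in from both sides at B = (-33.900, 44.000). That places the tangent points at R = (-39.000, 44.000) on GR and E = (-33.900, 49.100) on EU. Then cos ∠GRU = RG·RU / (|RG||RU|), giving 97.450°.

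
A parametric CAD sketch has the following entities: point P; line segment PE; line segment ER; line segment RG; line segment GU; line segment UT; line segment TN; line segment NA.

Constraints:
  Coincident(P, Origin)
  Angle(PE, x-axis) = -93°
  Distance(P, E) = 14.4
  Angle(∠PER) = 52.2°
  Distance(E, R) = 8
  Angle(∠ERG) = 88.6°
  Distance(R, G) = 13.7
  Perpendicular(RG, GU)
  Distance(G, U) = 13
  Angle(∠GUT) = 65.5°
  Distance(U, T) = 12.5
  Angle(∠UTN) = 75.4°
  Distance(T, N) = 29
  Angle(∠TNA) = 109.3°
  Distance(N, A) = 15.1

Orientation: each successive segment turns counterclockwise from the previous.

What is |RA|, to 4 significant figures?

36.11

P is at the origin; PE runs at -93.0° with length 14.4, so E = (-0.7536, -14.38). ∠PER = 52.2° gives ER at 34.80° from the x-axis; with |ER| = 8.0, R = (5.816, -9.815). ∠ERG = 88.6° gives RG at 126.2° from the x-axis; with |RG| = 13.7, G = (-2.276, 1.241). The perpendicularity gives GU at right angles to RG, so GU runs at -143.8°; with |GU| = 13.0, U = (-12.77, -6.437). ∠GUT = 65.5° gives UT at -29.30° from the x-axis; with |UT| = 12.5, T = (-1.865, -12.55). ∠UTN = 75.4° gives TN at 75.30° from the x-axis; with |TN| = 29.0, N = (5.494, 15.50). ∠TNA = 109.3° gives NA at 146.0° from the x-axis; with |NA| = 15.1, A = (-7.025, 23.94). Then |RA| = |A − R| = 36.11.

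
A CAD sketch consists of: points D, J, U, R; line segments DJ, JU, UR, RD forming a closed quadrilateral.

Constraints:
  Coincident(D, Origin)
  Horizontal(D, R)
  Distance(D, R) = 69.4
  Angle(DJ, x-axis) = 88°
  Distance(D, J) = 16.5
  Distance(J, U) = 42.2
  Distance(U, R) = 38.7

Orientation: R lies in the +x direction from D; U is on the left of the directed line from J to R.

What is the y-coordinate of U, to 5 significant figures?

26.813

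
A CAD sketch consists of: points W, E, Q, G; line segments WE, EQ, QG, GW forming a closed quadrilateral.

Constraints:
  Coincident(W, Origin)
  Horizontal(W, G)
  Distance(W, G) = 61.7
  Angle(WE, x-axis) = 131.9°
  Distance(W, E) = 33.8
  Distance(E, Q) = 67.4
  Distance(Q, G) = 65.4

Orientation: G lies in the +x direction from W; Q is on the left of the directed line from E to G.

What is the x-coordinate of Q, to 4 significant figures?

35.24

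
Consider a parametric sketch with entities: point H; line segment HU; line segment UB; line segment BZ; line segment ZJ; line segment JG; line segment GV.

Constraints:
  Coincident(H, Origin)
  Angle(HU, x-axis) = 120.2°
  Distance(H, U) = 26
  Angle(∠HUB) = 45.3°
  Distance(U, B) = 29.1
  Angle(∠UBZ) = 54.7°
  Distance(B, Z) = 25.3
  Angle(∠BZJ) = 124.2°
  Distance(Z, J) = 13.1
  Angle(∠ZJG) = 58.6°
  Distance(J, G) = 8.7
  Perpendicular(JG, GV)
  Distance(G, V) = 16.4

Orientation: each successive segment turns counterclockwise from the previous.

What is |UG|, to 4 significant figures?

14.40

H is at the origin; HU runs at 120.2° with length 26.0, so U = (-13.08, 22.47). ∠HUB = 45.3° gives UB at -105.1° from the x-axis; with |UB| = 29.1, B = (-20.66, -5.624). ∠UBZ = 54.7° gives BZ at 20.20° from the x-axis; with |BZ| = 25.3, Z = (3.085, 3.112). ∠BZJ = 124.2° gives ZJ at 76.00° from the x-axis; with |ZJ| = 13.1, J = (6.254, 15.82). ∠ZJG = 58.6° gives JG at -162.6° from the x-axis; with |JG| = 8.7, G = (-2.048, 13.22). Then |UG| = |G − U| = 14.40.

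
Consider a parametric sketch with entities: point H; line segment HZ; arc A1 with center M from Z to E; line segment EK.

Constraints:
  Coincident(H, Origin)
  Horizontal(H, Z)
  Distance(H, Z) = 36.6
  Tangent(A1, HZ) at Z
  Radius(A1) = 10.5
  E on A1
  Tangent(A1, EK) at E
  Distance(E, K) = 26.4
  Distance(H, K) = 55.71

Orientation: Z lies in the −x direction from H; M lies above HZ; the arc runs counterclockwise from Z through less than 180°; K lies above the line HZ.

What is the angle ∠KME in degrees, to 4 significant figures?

68.31°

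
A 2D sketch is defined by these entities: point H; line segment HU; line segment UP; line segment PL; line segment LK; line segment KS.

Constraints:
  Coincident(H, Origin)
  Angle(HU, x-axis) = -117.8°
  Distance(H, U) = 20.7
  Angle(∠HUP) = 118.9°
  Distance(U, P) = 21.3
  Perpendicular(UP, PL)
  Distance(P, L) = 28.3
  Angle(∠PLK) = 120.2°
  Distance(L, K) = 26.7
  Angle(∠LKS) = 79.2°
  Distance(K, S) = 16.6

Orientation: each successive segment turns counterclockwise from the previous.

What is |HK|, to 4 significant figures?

25.00

UP is perpendicular to PL, so PL runs at 33.30°; with |PL| = 28.3, L = (25.69, -20.58). ∠PLK = 120.2° gives LK at 93.10° from the x-axis; with |LK| = 26.7, K = (24.25, 6.085). Then |HK| = |K − H| = 25.00.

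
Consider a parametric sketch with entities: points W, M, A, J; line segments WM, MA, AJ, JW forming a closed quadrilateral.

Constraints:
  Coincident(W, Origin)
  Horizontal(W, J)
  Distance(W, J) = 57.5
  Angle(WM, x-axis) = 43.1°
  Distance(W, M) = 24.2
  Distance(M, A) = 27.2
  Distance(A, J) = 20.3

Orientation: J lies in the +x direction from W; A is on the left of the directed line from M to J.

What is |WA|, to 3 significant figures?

47.6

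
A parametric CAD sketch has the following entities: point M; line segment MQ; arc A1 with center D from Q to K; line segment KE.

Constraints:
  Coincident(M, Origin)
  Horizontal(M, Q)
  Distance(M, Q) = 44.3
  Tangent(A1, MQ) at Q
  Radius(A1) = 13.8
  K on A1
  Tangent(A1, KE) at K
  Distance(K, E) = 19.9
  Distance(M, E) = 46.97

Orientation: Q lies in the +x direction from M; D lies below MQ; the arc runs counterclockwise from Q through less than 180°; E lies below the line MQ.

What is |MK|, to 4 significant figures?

33.88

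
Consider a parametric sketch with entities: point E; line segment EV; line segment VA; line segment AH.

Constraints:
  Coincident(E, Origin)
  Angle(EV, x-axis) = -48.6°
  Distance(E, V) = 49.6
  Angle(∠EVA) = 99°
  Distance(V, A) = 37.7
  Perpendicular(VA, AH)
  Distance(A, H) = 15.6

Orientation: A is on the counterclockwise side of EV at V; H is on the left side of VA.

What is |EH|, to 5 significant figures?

56.404

∠EVA = 99.0°, so VA runs at -48.6° + (180° − 99.0°) = 32.400° from the x-axis; with |VA| = 37.7, A = V + 37.7·(cos 32.400°, sin 32.400°) = (64.632, -17.005). VA is perpendicular to AH; with |AH| = 15.6 on the left of VA, H = A + 15.6·(-0.53583, 0.84433) = (56.273, -3.8333). Then |EH| = |H − E| = 56.404.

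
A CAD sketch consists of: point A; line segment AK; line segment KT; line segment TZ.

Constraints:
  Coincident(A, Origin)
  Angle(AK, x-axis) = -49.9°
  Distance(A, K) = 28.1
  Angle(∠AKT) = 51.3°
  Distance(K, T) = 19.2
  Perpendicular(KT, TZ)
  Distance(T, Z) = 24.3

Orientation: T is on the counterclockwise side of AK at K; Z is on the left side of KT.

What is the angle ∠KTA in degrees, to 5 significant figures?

85.747°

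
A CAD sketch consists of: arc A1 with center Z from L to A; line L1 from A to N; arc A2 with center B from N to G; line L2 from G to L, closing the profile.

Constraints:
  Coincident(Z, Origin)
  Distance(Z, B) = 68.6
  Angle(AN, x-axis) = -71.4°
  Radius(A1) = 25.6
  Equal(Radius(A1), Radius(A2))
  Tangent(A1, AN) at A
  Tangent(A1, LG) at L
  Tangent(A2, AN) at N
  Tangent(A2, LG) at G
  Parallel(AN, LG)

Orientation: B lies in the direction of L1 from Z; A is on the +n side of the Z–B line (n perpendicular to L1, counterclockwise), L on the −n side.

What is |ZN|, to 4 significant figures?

73.22

The slot axis is L1's direction at -71.4°, so u = (cos -71.4°, sin -71.4°) = (0.3190, -0.9478) and n = (−sin -71.4°, cos -71.4°) = (0.9478, 0.3190). Z is at the origin and B lies 68.6 along u from Z, so B = 68.6·u = (21.88, -65.02). Tangency of A1 to both parallel lines with radius 25.6 puts A and L at Z ± 25.6·n: A = (24.26, 8.165), L = (-24.26, -8.165). Equal radii place N and G the same way about B: N = B + 25.6·n = (46.14, -56.85), G = B − 25.6·n = (-2.382, -73.18). Then |ZN| = |N − Z| = 73.22.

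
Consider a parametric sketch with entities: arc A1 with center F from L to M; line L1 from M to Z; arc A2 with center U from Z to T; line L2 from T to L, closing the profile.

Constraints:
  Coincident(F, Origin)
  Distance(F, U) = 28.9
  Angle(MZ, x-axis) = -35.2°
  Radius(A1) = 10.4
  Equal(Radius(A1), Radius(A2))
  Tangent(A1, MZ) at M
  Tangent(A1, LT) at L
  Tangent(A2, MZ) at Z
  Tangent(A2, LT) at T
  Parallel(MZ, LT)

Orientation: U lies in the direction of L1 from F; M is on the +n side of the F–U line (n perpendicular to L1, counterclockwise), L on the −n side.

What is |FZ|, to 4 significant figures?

30.71

Tangency of A1 to both parallel lines with radius 10.4 puts M and L at F ± 10.4·n: M = (5.995, 8.498), L = (-5.995, -8.498). Equal radii place Z and T the same way about U: Z = U + 10.4·n = (29.61, -8.161), T = U − 10.4·n = (17.62, -25.16). Then |FZ| = |Z − F| = 30.71.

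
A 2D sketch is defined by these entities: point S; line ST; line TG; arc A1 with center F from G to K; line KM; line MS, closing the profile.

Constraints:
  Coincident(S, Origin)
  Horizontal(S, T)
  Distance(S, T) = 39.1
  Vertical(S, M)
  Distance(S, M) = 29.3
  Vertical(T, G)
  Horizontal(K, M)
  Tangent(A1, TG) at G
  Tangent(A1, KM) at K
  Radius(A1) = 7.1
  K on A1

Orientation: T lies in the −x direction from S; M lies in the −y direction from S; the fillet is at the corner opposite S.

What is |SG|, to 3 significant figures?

45.0

S is at the origin; S and T share the same y with |ST| = 39.1 and T on the −x side, so T = (-39.1, 0.00). SM is vertical with |SM| = 29.3 and M on the −y side, so M = (0.00, -29.3). The virtual corner opposite S is at (-39.1, -29.3). Tangency of A1 to TG means the radius FG is perpendicular to TG and A1 meets KM tangentially, so FK is at right angles to KM, with radius 7.1, so the center F sits 7.1 in from both sides at F = (-32.0, -22.2). That places the tangent points at G = (-39.1, -22.2) on TG and K = (-32.0, -29.3) on KM. Then |SG| = |G − S| = 45.0.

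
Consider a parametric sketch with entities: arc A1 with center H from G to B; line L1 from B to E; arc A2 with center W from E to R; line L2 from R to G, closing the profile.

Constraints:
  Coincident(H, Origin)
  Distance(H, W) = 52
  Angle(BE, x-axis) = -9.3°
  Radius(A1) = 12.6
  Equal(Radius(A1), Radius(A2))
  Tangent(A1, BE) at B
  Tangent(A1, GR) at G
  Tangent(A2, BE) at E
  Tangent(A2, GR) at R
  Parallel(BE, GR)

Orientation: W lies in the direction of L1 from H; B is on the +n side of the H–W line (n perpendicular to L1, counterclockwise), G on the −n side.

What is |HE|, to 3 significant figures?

53.5

The slot axis is L1's direction at -9.3°, so u = (cos -9.3°, sin -9.3°) = (0.987, -0.162) and n = (−sin -9.3°, cos -9.3°) = (0.162, 0.987). H is at the origin and W lies 52.0 along u from H, so W = 52.0·u = (51.3, -8.40). Tangency of A1 to both parallel lines with radius 12.6 puts B and G at H ± 12.6·n: B = (2.04, 12.4), G = (-2.04, -12.4). Equal radii place E and R the same way about W: E = W + 12.6·n = (53.4, 4.03), R = W − 12.6·n = (49.3, -20.8). Then |HE| = |E − H| = 53.5.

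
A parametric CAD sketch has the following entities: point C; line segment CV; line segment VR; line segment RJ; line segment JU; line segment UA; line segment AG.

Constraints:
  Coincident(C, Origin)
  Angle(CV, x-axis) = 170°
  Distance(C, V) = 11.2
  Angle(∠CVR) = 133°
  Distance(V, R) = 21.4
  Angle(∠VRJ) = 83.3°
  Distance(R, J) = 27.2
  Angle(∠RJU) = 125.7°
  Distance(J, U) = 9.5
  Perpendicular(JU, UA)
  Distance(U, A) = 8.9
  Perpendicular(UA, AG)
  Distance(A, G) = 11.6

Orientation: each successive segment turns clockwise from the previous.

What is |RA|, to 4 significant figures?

28.60

∠RJU = 125.7° gives JU at -28.00° from the x-axis; with |JU| = 9.5, U = (10.09, 27.48). JU ⟂ UA, so UA runs at -118.0°; with |UA| = 8.9, A = (5.909, 19.63). Then |RA| = |A − R| = 28.60.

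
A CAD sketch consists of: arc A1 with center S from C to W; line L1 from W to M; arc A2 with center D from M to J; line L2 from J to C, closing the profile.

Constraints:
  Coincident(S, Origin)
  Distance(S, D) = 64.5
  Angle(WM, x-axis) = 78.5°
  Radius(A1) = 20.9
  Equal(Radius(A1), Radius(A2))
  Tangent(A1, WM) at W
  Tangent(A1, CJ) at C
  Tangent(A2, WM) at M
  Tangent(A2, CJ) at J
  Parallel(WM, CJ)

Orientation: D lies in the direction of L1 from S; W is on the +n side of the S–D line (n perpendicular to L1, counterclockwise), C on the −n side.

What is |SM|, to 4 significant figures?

67.80

The slot axis is L1's direction at 78.5°, so u = (cos 78.5°, sin 78.5°) = (0.1994, 0.9799) and n = (−sin 78.5°, cos 78.5°) = (-0.9799, 0.1994). S is at the origin and D lies 64.5 along u from S, so D = 64.5·u = (12.86, 63.21). Tangency of A1 to both parallel lines with radius 20.9 puts W and C at S ± 20.9·n: W = (-20.48, 4.167), C = (20.48, -4.167). Equal radii place M and J the same way about D: M = D + 20.9·n = (-7.621, 67.37), J = D − 20.9·n = (33.34, 59.04). Then |SM| = |M − S| = 67.80.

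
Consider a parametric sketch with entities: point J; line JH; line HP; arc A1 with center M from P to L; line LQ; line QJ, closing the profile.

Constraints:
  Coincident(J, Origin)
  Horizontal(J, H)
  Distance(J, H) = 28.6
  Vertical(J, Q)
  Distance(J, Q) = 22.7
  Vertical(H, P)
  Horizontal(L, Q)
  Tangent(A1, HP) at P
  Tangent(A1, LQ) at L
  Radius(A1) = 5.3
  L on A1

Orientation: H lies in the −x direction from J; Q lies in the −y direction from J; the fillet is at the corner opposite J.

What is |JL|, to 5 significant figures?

32.530

J is at the origin; J and H share the same y with |JH| = 28.6 and H on the −x side, so H = (-28.600, 0.0000). J and Q share the same x with |JQ| = 22.7 and Q on the −y side, so Q = (0.0000, -22.700). The virtual corner opposite J is at (-28.600, -22.700). A1 meets HP tangentially, so MP is at right angles to HP and tangency of A1 to LQ means the radius ML is perpendicular to LQ, with radius 5.3, so the center M sits 5.3 in from both sides at M = (-23.300, -17.400). That places the tangent points at P = (-28.600, -17.400) on HP and L = (-23.300, -22.700) on LQ. Then |JL| = |L − J| = 32.530.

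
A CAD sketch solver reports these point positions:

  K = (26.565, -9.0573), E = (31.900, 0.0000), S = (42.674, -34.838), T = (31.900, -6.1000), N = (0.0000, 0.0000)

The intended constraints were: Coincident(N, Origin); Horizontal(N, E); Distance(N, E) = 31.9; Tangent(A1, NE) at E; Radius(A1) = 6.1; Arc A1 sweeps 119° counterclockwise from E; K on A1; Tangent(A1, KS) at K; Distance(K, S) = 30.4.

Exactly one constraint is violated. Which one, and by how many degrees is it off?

Tangent(A1, KS) at K — off by 3.00°.

N = (0.00, 0.00) ✓; N.y = 0.00, E.y = 0.00 ✓; |NE| = 31.90 ✓; ∠(TE, EN) = 90.00° ✓; |TE| = 6.100 ✓; bearing(T→K) − bearing(T→E) = 119.0° ✓; |TK| = 6.100 ✓; ∠(TK, KS) = 87.00° ✗; |KS| = 30.40 ✓.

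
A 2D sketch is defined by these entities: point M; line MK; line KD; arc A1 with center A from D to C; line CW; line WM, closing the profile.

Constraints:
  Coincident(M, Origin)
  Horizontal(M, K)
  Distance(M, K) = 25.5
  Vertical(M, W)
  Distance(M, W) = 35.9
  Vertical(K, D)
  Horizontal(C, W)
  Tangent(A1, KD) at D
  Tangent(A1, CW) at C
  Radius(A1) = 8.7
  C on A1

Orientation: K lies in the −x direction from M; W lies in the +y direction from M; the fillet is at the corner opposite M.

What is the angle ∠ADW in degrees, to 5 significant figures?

18.838°

The virtual corner opposite M is at (-25.500, 35.900). Since A1 is tangent to KD there, AD ⟂ KD and since A1 is tangent to CW there, AC ⟂ CW, with radius 8.7, so the center A sits 8.7 in from both sides at A = (-16.800, 27.200). That places the tangent points at D = (-25.500, 27.200) on KD and C = (-16.800, 35.900) on CW. Then cos ∠ADW = DA·DW / (|DA||DW|), giving 18.838°.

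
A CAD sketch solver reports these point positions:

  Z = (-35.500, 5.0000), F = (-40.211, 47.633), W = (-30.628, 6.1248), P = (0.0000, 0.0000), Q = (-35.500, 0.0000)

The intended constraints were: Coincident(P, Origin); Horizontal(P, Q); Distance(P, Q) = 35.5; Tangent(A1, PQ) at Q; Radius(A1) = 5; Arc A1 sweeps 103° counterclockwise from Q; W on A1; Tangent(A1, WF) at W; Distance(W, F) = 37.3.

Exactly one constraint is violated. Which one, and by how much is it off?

Distance(W, F) = 37.3 — off by 5.30.

P = (0.00, 0.00) ✓; P.y = 0.00, Q.y = 0.00 ✓; |PQ| = 35.50 ✓; ∠(ZQ, QP) = 90.00° ✓; |ZQ| = 5.000 ✓; bearing(Z→W) − bearing(Z→Q) = 103.0° ✓; |ZW| = 5.000 ✓; ∠(ZW, WF) = 90.00° ✓; |WF| = 42.60 ✗.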